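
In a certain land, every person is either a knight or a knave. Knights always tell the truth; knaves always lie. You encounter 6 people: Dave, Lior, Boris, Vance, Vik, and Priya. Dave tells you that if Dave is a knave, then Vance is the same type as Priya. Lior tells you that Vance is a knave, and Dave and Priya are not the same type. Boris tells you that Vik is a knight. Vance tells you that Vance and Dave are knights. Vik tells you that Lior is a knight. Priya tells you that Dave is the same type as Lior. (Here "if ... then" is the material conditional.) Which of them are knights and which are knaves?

Dave is a knight, Lior is a knave, Boris is a knave, Vance is a knight, Vik is a knave, and Priya is a knave.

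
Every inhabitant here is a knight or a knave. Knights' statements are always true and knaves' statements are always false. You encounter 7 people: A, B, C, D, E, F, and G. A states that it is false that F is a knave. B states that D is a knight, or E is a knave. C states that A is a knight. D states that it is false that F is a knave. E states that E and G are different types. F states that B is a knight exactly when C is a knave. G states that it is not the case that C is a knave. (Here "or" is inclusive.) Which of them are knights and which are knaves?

A is a knave, B is a knave, C is a knave, D is a knave, E is a knight, F is a knave, and G is a knave.

A is a knave; "it is false that F is a knave" is False, as required.
B is a knave, and the claim "D is a knight, or E is a knave" is indeed False.
Since C is a knave, "A is a knight" needs to be False, which holds.
D (knave): "it is false that F is a knave" — False. ✓
E is a knight, so "E and G are different types" must be True — and it is.
Since F is a knave, "B is a knight exactly when C is a knave" needs to be False, which holds.
G is a knave, so "it is not the case that C is a knave" must be False — and it is.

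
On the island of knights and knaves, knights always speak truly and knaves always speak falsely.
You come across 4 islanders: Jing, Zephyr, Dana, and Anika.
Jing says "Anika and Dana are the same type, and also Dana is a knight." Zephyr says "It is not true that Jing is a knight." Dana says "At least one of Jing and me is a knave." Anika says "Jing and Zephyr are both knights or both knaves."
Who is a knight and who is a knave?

Knights: Zephyr and Dana. Knaves: Jing and Anika.

Suppose Jing is a knight. Then Jing's statement "Anika and Dana are the same type, and also Dana is a knight" would have to be true. Checking the 8 ways to assign the others, none is consistent with every speaker.
(For instance, with Zephyr=knight, Dana=knight, Anika=knave, Jing's claim "Anika and Dana are the same type, and also Dana is a knight" comes out false where it would need to be true.)
So Jing must be a knave, making "Anika and Dana are the same type, and also Dana is a knight" false. Taking Jing=knave, Zephyr=knight, Dana=knight, Anika=knave, each remaining statement checks out:
  Zephyr (knight): "it is not true that Jing is a knight" — true. ✓
  Dana (knight): "at least one of Jing and me is a knave" — true. ✓
  Anika (knave): "Jing and Zephyr are both knights or both knaves" — false. ✓
This is the unique consistent assignment.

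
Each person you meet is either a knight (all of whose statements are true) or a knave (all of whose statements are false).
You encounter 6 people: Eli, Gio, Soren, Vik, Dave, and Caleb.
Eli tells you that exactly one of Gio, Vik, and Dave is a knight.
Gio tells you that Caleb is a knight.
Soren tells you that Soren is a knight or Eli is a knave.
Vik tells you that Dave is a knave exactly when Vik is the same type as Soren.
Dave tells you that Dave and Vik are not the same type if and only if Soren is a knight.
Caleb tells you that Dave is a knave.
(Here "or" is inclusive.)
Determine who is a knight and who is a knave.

Knights: Eli, Gio, Soren, and Caleb. Knaves: Vik and Dave.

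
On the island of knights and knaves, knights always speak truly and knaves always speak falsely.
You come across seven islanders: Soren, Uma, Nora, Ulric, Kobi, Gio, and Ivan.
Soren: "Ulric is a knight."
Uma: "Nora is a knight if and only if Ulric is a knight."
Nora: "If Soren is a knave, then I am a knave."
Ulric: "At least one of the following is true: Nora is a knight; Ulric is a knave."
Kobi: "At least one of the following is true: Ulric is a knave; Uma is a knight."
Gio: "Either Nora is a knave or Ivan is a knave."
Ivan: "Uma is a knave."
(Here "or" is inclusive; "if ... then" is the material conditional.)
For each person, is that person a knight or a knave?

Soren is a knight, Uma is a knight, Nora is a knight, Ulric is a knight, Kobi is a knight, Gio is a knight, and Ivan is a knave.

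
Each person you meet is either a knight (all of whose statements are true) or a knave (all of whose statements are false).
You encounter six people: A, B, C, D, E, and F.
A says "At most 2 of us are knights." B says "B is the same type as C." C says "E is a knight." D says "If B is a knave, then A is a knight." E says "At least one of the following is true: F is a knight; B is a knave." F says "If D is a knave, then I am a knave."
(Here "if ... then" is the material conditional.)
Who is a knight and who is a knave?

A (knave): "at most 2 of us are knights" — False. ✓
B is a knight, and the claim "B is the same type as C" is indeed true.
Since C is a knight, "E is a knight" needs to be true, which holds.
Since D is a knight, "if B is a knave, then A is a knight" needs to be true, which holds.
E is a knight, so "at least one of the following is true: F is a knight; B is a knave" must be true — and it is.
F (knight): "if D is a knave, then I am a knave" — true. ✓

Knights: B, C, D, E, and F. Knaves: A.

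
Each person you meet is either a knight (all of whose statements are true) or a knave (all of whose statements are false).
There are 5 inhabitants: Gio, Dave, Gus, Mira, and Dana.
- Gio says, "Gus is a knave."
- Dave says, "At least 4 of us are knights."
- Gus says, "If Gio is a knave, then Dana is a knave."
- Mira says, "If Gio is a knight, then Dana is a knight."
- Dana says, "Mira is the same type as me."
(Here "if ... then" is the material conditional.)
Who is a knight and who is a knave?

Gio is a knave, and the claim "Gus is a knave" is indeed False.
Dave is a knave; "at least 4 of us are knights" is False, as required.
Since Gus is a knight, "if Gio is a knave, then Dana is a knave" needs to be True, which holds.
Mira is a knight, so "if Gio is a knight, then Dana is a knight" must be True — and it is.
Since Dana is a knave, "Mira is the same type as me" needs to be False, which holds.

Gio is a knave, Dave is a knave, Gus is a knight, Mira is a knight, and Dana is a knave.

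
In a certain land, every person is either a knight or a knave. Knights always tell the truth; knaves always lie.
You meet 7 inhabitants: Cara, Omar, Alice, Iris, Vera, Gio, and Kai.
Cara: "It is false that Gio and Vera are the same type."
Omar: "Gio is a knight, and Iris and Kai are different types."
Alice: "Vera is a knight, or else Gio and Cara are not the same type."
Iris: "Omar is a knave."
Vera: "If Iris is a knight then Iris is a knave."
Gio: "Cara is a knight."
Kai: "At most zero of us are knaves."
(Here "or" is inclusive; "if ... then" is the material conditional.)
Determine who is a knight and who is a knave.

Since Cara is a knave, "it is false that Gio and Vera are the same type" needs to be False, which holds.
Omar is a knave, and the claim "Gio is a knight, and Iris and Kai are different types" is indeed False.
Alice is a knave; "Vera is a knight, or else Gio and Cara are not the same type" is False, as required.
Since Iris is a knight, "Omar is a knave" needs to be true, which holds.
Since Vera is a knave, "if Iris is a knight then Iris is a knave" needs to be False, which holds.
Since Gio is a knave, "Cara is a knight" needs to be False, which holds.
Since Kai is a knave, "at most zero of us are knaves" needs to be False, which holds.

Cara is a knave, Omar is a knave, Alice is a knave, Iris is a knight, Vera is a knave, Gio is a knave, and Kai is a knave.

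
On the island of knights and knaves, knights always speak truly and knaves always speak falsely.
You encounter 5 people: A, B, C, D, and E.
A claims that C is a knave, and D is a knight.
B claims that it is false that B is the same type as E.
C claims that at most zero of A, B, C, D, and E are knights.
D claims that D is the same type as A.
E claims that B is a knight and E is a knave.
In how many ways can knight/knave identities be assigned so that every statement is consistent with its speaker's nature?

1

Consistent assignments:
  A=knight, B=knave, C=knave, D=knight, E=knave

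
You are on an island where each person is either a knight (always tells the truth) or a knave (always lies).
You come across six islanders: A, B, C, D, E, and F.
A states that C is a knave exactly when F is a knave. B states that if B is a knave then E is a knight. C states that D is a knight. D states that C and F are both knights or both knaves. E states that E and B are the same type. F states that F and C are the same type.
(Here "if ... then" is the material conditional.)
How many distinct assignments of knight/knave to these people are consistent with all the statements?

2

Consistent assignments:
  A=knight, B=knight, C=knight, D=knight, E=knight, F=knight
  A=knight, B=knight, C=knight, D=knight, E=knave, F=knight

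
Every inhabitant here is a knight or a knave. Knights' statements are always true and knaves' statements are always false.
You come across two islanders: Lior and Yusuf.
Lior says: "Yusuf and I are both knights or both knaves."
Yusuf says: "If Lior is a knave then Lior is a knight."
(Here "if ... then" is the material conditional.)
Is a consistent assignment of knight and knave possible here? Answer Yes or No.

One consistent assignment: Lior=knight, Yusuf=knight.

Yes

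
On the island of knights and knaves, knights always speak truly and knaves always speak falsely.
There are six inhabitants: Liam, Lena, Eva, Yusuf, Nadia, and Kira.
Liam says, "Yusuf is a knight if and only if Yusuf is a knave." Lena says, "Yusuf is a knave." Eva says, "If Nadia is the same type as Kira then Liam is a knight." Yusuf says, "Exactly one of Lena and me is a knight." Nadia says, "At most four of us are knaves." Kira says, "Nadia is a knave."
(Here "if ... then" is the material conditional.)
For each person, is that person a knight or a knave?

Liam is a knave, Lena is a knave, Eva is a knight, Yusuf is a knight, Nadia is a knight, and Kira is a knave.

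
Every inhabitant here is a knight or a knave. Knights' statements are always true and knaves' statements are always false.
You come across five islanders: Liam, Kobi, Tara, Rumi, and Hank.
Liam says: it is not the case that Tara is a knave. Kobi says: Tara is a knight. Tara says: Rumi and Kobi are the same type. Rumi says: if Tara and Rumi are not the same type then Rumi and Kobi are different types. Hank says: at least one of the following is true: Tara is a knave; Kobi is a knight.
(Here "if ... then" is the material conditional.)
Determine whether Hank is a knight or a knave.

Hank is a knight.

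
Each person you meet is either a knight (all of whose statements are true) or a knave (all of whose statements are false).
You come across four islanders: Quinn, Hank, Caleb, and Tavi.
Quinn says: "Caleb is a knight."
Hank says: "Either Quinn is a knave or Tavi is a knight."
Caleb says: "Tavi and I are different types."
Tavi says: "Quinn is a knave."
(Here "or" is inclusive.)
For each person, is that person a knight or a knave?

Knights: Quinn and Caleb. Knaves: Hank and Tavi.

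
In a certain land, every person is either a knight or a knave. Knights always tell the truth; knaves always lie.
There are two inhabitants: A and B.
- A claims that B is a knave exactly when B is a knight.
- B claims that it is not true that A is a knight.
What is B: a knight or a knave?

Consistent assignments: {A=knave, B=knight}
In every consistent assignment, B is a knight.

B is a knight.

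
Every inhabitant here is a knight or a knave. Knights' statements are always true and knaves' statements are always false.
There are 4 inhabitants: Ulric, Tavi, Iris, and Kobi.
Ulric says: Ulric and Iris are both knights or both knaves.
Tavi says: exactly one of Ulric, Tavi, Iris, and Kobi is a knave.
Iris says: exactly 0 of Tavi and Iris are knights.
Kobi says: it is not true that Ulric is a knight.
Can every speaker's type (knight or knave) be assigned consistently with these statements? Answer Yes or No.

No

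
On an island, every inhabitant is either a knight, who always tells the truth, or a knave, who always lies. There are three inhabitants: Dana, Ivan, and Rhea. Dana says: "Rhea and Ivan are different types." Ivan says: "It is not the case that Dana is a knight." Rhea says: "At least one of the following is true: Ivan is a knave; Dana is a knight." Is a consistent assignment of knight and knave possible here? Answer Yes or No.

Yes

One consistent assignment: Dana=knight, Ivan=knave, Rhea=knight.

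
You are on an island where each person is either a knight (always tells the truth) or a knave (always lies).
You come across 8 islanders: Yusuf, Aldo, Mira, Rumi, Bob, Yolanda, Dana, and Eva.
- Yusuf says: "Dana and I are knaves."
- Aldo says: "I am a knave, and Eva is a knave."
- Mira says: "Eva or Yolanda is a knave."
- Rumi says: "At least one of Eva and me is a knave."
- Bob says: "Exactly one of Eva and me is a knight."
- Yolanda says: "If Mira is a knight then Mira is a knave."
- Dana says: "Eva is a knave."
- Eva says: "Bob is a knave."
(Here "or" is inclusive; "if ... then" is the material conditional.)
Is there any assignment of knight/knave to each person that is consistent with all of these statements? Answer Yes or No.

No

Checking all 256 assignments, each has at least one speaker whose statement's truth value contradicts their type.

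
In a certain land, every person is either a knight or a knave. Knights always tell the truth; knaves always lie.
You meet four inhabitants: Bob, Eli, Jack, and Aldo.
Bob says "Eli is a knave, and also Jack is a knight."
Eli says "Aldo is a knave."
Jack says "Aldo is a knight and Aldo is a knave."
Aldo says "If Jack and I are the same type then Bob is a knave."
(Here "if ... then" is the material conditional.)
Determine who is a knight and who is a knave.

Since Bob is a knave, "Eli is a knave, and also Jack is a knight" needs to be false, which holds.
Eli (knave): "Aldo is a knave" — false. ✓
Jack is a knave, so "Aldo is a knight and Aldo is a knave" must be false — and it is.
Since Aldo is a knight, "if Jack and I are the same type then Bob is a knave" needs to be True, which holds.

Bob is a knave, Eli is a knave, Jack is a knave, and Aldo is a knight.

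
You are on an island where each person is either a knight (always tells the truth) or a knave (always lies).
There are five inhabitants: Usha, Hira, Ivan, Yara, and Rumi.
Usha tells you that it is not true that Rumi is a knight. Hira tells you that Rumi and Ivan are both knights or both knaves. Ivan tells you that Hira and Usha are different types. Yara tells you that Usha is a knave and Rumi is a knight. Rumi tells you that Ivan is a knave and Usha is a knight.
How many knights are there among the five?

The unique consistent assignment is Usha=knight, Hira=knave, Ivan=knight, Yara=knave, Rumi=knave.
That has 2 knights.

2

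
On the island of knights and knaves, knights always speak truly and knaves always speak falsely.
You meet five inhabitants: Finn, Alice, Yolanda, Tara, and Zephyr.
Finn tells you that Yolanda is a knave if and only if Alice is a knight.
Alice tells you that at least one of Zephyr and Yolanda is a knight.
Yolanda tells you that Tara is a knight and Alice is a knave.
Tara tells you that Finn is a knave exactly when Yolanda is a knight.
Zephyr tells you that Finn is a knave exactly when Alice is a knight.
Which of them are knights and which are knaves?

Knights: none. Knaves: Finn, Alice, Yolanda, Tara, and Zephyr.

Finn is a knave, and the claim "Yolanda is a knave if and only if Alice is a knight" is indeed False.
Alice (knave): "at least one of Zephyr and Yolanda is a knight" — False. ✓
Yolanda (knave): "Tara is a knight and Alice is a knave" — False. ✓
Since Tara is a knave, "Finn is a knave exactly when Yolanda is a knight" needs to be False, which holds.
Since Zephyr is a knave, "Finn is a knave exactly when Alice is a knight" needs to be False, which holds.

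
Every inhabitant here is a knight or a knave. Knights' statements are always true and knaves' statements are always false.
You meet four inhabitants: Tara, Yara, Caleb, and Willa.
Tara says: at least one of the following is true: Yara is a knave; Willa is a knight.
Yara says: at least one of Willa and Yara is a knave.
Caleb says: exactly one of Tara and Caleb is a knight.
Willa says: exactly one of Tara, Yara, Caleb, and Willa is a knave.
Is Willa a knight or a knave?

Consistent assignments: {Tara=knave, Yara=knight, Caleb=knight, Willa=knave}; {Tara=knave, Yara=knight, Caleb=knave, Willa=knave}
In every consistent assignment, Willa is a knave.

Willa is a knave.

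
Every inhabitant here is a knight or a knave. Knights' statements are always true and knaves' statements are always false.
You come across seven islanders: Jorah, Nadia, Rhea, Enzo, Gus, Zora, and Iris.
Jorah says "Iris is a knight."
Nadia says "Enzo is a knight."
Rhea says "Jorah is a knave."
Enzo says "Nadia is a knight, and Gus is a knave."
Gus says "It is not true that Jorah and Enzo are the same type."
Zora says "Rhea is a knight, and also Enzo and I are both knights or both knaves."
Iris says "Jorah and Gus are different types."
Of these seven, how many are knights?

4

The unique consistent assignment is Jorah=knight, Nadia=knight, Rhea=knave, Enzo=knight, Gus=knave, Zora=knave, Iris=knight.
That has 4 knights.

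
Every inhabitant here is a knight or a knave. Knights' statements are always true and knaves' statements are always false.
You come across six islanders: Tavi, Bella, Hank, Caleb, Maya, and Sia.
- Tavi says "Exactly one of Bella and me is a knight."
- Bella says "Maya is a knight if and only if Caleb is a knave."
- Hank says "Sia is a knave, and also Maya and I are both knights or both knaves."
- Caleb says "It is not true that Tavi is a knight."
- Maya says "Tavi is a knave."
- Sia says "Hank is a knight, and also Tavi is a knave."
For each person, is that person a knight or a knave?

Tavi is a knave, Bella is a knave, Hank is a knave, Caleb is a knight, Maya is a knight, and Sia is a knave.

Tavi is a knave, and the claim "exactly one of Bella and me is a knight" is indeed false.
Bella is a knave; "Maya is a knight if and only if Caleb is a knave" is false, as required.
Hank (knave): "Sia is a knave, and also Maya and I are both knights or both knaves" — false. ✓
Caleb is a knight, and the claim "it is not true that Tavi is a knight" is indeed true.
Since Maya is a knight, "Tavi is a knave" needs to be true, which holds.
Sia is a knave; "Hank is a knight, and also Tavi is a knave" is false, as required.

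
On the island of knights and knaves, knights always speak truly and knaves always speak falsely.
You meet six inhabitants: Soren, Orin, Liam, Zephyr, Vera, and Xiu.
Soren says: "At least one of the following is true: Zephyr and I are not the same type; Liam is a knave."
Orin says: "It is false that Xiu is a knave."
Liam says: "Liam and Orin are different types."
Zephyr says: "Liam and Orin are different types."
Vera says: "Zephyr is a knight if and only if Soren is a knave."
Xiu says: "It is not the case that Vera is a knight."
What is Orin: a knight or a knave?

Orin is a knave.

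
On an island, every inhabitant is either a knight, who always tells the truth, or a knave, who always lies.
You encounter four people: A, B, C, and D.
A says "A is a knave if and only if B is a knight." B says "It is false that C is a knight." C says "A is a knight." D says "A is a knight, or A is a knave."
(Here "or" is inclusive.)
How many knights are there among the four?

3

The unique consistent assignment is A=knight, B=knave, C=knight, D=knight.
That has 3 knights.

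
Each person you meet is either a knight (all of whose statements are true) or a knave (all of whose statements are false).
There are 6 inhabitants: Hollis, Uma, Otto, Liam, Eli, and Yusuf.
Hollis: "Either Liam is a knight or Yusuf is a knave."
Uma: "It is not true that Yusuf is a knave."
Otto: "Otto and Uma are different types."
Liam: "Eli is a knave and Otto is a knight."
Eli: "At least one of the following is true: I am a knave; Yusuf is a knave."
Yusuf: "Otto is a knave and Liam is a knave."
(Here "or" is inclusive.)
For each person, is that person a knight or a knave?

Hollis is a knight, Uma is a knave, Otto is a knight, Liam is a knave, Eli is a knight, and Yusuf is a knave.

Since Hollis is a knight, "either Liam is a knight or Yusuf is a knave" needs to be True, which holds.
Uma (knave): "it is not true that Yusuf is a knave" — false. ✓
Otto is a knight; "Otto and Uma are different types" is True, as required.
As a knave, Liam's statement "Eli is a knave and Otto is a knight" should be false; it is.
Eli is a knight, and the claim "at least one of the following is true: I am a knave; Yusuf is a knave" is indeed True.
Yusuf (knave): "Otto is a knave and Liam is a knave" — false. ✓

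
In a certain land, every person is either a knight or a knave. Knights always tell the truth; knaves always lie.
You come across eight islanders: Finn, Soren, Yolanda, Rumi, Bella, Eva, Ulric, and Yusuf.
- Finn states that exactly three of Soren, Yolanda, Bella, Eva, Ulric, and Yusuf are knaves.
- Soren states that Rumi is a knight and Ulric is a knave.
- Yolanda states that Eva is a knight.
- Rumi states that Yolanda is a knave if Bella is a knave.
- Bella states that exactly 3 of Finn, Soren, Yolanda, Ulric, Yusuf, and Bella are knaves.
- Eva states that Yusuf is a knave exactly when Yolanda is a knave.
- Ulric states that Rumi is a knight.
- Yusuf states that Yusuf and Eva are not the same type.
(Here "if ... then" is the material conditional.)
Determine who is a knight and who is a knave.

Knights: Rumi, Ulric, and Yusuf. Knaves: Finn, Soren, Yolanda, Bella, and Eva.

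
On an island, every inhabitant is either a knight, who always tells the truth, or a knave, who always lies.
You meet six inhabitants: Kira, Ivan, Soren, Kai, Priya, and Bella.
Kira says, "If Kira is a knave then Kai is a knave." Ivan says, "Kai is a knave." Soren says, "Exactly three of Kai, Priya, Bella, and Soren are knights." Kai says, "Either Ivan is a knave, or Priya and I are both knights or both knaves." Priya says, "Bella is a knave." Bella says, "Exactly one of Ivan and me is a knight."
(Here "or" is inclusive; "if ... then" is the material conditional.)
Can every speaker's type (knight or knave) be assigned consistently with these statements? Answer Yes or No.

Yes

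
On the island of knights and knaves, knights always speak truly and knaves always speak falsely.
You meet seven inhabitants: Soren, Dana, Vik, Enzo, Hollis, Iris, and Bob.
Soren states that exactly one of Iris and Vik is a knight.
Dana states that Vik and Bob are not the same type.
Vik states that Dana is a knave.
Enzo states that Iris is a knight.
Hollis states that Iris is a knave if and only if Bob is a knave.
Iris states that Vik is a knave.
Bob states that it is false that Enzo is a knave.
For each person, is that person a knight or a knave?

Knights: Soren, Dana, Enzo, Hollis, Iris, and Bob. Knaves: Vik.

Soren is a knight; "exactly one of Iris and Vik is a knight" is true, as required.
Dana is a knight; "Vik and Bob are not the same type" is true, as required.
Vik is a knave, and the claim "Dana is a knave" is indeed false.
Since Enzo is a knight, "Iris is a knight" needs to be true, which holds.
Since Hollis is a knight, "Iris is a knave if and only if Bob is a knave" needs to be true, which holds.
Iris (knight): "Vik is a knave" — true. ✓
Bob is a knight, so "it is false that Enzo is a knave" must be true — and it is.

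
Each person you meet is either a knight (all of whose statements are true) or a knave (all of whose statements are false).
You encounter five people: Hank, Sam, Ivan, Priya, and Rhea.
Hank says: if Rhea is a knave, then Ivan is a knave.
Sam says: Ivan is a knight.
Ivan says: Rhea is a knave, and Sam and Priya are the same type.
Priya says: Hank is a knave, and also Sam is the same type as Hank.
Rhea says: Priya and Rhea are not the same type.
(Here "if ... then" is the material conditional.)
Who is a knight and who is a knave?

Since Hank is a knight, "if Rhea is a knave, then Ivan is a knave" needs to be True, which holds.
As a knave, Sam's statement "Ivan is a knight" should be False; it is.
Since Ivan is a knave, "Rhea is a knave, and Sam and Priya are the same type" needs to be False, which holds.
As a knave, Priya's statement "Hank is a knave, and also Sam is the same type as Hank" should be False; it is.
Rhea is a knight, so "Priya and Rhea are not the same type" must be True — and it is.

Knights: Hank and Rhea. Knaves: Sam, Ivan, and Priya.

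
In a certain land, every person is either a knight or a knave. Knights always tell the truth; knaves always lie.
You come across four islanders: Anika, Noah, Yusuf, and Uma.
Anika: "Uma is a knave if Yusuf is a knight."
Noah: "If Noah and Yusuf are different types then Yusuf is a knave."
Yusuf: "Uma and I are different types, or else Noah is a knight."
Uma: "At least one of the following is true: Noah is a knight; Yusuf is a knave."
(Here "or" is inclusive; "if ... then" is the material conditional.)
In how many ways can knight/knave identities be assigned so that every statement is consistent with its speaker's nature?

2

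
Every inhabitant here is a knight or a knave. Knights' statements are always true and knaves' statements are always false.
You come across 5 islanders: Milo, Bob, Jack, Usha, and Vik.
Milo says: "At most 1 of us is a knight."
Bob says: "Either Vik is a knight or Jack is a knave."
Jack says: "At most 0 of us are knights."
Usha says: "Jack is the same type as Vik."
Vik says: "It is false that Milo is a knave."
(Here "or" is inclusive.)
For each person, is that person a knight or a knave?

As a knave, Milo's statement "at most 1 of us is a knight" should be false; it is.
Bob (knight): "either Vik is a knight or Jack is a knave" — True. ✓
Jack is a knave, so "at most 0 of us are knights" must be false — and it is.
Usha is a knight, so "Jack is the same type as Vik" must be True — and it is.
Vik is a knave, and the claim "it is false that Milo is a knave" is indeed false.

Milo is a knave, Bob is a knight, Jack is a knave, Usha is a knight, and Vik is a knave.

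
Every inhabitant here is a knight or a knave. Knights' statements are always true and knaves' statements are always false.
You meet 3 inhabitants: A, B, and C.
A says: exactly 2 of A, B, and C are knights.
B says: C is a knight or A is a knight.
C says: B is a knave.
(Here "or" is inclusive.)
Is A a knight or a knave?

A is a knight.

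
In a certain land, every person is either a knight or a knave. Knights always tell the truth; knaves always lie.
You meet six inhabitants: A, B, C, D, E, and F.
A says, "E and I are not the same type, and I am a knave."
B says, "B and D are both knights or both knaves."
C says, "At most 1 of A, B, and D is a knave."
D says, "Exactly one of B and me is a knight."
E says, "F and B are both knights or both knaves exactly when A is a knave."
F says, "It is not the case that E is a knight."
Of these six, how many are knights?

2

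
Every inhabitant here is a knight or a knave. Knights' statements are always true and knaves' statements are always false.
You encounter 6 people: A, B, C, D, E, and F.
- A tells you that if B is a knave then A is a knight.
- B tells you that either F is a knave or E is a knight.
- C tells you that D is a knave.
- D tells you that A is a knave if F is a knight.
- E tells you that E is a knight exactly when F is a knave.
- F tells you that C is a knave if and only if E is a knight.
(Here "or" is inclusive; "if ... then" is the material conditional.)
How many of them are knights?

3

The unique consistent assignment is A=knight, B=knight, C=knave, D=knight, E=knave, F=knave.
That has 3 knights.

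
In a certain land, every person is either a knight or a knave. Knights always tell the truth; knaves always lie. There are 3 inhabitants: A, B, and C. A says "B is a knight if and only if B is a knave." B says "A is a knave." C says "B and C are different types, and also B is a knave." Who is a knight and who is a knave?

Suppose A is a knight. Then A's statement "B is a knight if and only if B is a knave" would have to be true. Checking the 4 ways to assign the others, none is consistent with every speaker.
(For instance, with B=knight, C=knave, A's claim "B is a knight if and only if B is a knave" comes out false where it would need to be true.)
So A must be a knave, making "B is a knight if and only if B is a knave" false. Taking A=knave, B=knight, C=knave, each remaining statement checks out:
  B (knight): "A is a knave" — true. ✓
  C (knave): "B and C are different types, and also B is a knave" — false. ✓
This is the unique consistent assignment.

A is a knave, B is a knight, and C is a knave.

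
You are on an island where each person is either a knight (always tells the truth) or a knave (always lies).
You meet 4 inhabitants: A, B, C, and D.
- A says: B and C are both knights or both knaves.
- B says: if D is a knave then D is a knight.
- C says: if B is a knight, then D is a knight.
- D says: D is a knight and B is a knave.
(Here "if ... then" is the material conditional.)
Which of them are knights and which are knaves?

A is a knave, B is a knave, C is a knight, and D is a knave.

A is a knave, so "B and C are both knights or both knaves" must be False — and it is.
B is a knave, so "if D is a knave then D is a knight" must be False — and it is.
C is a knight; "if B is a knight, then D is a knight" is True, as required.
As a knave, D's statement "D is a knight and B is a knave" should be False; it is.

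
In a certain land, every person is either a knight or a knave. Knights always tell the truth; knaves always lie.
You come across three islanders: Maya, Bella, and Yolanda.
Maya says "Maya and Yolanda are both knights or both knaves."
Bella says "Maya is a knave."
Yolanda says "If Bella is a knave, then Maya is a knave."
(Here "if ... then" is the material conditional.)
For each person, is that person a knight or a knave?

Knights: Bella and Yolanda. Knaves: Maya.

Maya (knave): "Maya and Yolanda are both knights or both knaves" — false. ✓
Since Bella is a knight, "Maya is a knave" needs to be True, which holds.
Since Yolanda is a knight, "if Bella is a knave, then Maya is a knave" needs to be True, which holds.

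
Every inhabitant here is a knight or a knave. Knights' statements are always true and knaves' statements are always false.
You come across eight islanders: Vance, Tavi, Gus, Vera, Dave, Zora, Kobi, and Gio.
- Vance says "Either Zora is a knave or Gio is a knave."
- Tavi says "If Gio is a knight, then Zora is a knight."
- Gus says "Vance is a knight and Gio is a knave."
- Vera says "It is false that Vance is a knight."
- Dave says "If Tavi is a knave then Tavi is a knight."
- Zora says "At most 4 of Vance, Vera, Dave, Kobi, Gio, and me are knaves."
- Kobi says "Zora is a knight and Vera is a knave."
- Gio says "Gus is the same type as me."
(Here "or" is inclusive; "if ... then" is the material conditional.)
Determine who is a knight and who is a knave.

Vance is a knight, Tavi is a knight, Gus is a knight, Vera is a knave, Dave is a knight, Zora is a knight, Kobi is a knight, and Gio is a knave.

Vance is a knight, so "either Zora is a knave or Gio is a knave" must be True — and it is.
Tavi is a knight, so "if Gio is a knight, then Zora is a knight" must be True — and it is.
Gus (knight): "Vance is a knight and Gio is a knave" — True. ✓
Since Vera is a knave, "it is false that Vance is a knight" needs to be false, which holds.
Dave is a knight, and the claim "if Tavi is a knave then Tavi is a knight" is indeed True.
Zora is a knight; "at most 4 of Vance, Vera, Dave, Kobi, Gio, and me are knaves" is True, as required.
As a knight, Kobi's statement "Zora is a knight and Vera is a knave" should be True; it is.
Gio is a knave, and the claim "Gus is the same type as me" is indeed false.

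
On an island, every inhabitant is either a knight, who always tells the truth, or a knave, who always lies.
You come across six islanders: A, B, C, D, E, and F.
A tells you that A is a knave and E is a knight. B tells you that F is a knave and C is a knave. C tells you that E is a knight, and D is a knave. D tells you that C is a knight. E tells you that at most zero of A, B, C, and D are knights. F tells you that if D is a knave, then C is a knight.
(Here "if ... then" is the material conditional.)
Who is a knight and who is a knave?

A is a knave; "A is a knave and E is a knight" is false, as required.
B (knight): "F is a knave and C is a knave" — True. ✓
C is a knave; "E is a knight, and D is a knave" is false, as required.
Since D is a knave, "C is a knight" needs to be false, which holds.
E is a knave; "at most zero of A, B, C, and D are knights" is false, as required.
F is a knave, and the claim "if D is a knave, then C is a knight" is indeed false.

A is a knave, B is a knight, C is a knave, D is a knave, E is a knave, and F is a knave.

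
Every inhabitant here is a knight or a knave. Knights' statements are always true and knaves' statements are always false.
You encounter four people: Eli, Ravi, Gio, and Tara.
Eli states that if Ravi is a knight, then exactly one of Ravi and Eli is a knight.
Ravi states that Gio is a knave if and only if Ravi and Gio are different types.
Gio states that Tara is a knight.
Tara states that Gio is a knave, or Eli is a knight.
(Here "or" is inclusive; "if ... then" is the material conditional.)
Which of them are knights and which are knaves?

Knights: Eli, Gio, and Tara. Knaves: Ravi.

Eli is a knight, and the claim "if Ravi is a knight, then exactly one of Ravi and Eli is a knight" is indeed True.
Ravi is a knave, so "Gio is a knave if and only if Ravi and Gio are different types" must be False — and it is.
Since Gio is a knight, "Tara is a knight" needs to be True, which holds.
Tara (knight): "Gio is a knave, or Eli is a knight" — True. ✓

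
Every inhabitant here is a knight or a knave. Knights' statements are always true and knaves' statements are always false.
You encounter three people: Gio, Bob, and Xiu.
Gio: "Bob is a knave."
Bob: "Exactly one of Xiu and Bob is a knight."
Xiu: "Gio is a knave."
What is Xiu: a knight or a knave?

Xiu is a knave.

Consistent assignments: {Gio=knight, Bob=knave, Xiu=knave}
In every consistent assignment, Xiu is a knave.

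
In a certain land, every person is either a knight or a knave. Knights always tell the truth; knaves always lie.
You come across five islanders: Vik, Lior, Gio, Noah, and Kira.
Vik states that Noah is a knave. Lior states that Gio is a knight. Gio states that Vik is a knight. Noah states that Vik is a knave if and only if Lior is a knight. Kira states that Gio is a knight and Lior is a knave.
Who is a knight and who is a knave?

Vik (knight): "Noah is a knave" — true. ✓
Since Lior is a knight, "Gio is a knight" needs to be true, which holds.
Since Gio is a knight, "Vik is a knight" needs to be true, which holds.
Noah is a knave; "Vik is a knave if and only if Lior is a knight" is false, as required.
Kira is a knave, so "Gio is a knight and Lior is a knave" must be false — and it is.

Vik is a knight, Lior is a knight, Gio is a knight, Noah is a knave, and Kira is a knave.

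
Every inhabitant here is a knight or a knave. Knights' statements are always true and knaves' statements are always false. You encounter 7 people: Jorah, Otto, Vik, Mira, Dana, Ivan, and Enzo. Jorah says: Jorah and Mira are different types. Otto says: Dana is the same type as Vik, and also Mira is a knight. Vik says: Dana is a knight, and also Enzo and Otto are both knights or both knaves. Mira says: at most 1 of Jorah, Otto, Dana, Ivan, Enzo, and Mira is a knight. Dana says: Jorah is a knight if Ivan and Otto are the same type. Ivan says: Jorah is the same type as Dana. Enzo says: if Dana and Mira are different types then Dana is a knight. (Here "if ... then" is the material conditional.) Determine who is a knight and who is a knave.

Knights: Jorah, Dana, Ivan, and Enzo. Knaves: Otto, Vik, and Mira.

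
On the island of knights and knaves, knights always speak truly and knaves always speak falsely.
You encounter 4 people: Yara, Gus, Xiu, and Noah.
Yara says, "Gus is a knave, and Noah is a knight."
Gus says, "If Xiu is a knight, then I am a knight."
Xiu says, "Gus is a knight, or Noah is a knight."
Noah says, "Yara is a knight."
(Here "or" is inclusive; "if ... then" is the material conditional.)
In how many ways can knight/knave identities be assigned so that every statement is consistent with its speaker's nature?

2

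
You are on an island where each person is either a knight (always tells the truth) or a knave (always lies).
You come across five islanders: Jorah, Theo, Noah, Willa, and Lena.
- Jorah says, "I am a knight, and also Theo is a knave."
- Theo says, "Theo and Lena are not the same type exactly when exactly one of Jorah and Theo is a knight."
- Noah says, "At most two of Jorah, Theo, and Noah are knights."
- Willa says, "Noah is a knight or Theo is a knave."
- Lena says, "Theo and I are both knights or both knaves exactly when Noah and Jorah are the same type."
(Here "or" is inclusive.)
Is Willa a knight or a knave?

Consistent assignments: {Jorah=knave, Theo=knave, Noah=knight, Willa=knight, Lena=knight}
In every consistent assignment, Willa is a knight.

Willa is a knight.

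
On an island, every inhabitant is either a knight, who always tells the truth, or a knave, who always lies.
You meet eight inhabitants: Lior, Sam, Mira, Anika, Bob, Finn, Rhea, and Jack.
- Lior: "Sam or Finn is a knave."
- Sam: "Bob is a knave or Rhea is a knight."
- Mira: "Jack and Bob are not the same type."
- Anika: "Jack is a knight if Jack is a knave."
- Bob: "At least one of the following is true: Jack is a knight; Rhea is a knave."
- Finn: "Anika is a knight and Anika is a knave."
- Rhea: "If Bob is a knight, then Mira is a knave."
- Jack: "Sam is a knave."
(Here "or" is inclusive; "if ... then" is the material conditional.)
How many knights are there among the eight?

3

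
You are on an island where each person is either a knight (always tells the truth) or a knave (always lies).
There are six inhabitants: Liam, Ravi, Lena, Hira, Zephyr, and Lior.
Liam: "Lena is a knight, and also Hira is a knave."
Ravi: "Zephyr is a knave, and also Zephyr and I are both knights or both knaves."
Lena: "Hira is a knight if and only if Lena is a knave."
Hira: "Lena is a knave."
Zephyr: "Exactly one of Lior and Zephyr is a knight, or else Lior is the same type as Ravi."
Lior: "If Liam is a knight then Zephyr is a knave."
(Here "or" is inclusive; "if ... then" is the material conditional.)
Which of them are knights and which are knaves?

Knights: Liam, Lena, and Zephyr. Knaves: Ravi, Hira, and Lior.

Liam is a knight; "Lena is a knight, and also Hira is a knave" is true, as required.
Ravi is a knave, and the claim "Zephyr is a knave, and also Zephyr and I are both knights or both knaves" is indeed False.
Since Lena is a knight, "Hira is a knight if and only if Lena is a knave" needs to be true, which holds.
Hira is a knave, and the claim "Lena is a knave" is indeed False.
Zephyr is a knight; "exactly one of Lior and Zephyr is a knight, or else Lior is the same type as Ravi" is true, as required.
Lior is a knave, and the claim "if Liam is a knight then Zephyr is a knave" is indeed False.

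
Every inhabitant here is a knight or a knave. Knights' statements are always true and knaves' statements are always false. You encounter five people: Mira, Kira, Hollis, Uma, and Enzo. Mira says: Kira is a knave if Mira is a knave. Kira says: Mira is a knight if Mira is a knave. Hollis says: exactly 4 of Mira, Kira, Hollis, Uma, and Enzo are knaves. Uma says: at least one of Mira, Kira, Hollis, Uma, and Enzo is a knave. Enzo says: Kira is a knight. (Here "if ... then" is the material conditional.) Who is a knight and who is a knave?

Mira is a knight, Kira is a knight, Hollis is a knave, Uma is a knight, and Enzo is a knight.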